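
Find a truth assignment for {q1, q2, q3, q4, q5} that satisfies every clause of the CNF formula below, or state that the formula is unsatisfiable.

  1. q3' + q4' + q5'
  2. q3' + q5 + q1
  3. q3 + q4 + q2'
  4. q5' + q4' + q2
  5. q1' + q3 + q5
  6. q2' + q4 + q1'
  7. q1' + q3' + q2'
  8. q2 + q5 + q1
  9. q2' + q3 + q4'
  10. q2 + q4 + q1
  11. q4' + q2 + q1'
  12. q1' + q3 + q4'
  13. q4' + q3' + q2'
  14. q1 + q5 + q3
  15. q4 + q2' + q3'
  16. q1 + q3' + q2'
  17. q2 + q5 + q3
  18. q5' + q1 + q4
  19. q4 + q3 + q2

q1 ↦ 1; q2 ↦ 0; q3 ↦ 1; q4 ↦ 0; q5 ↦ 1

Try q3 = 1.
Try q4 = 0.
From the singleton clause (q2'), q2 = 0.
From the singleton clause (q1), q1 = 1.
All clauses hold; q5 can take either value.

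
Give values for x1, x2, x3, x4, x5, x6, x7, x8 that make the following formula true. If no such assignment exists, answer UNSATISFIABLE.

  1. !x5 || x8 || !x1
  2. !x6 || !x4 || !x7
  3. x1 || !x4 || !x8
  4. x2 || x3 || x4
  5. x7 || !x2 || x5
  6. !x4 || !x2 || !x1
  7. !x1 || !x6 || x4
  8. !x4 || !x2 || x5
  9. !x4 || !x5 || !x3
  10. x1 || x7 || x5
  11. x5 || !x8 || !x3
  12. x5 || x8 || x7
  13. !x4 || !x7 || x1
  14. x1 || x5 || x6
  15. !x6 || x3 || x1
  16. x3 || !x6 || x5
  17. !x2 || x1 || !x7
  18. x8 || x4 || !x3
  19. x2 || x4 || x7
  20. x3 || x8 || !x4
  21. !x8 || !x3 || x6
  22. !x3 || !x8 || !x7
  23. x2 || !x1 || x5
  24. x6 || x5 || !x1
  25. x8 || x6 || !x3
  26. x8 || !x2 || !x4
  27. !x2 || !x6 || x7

x1=true,  x2=false,  x3=false,  x4=true,  x5=true,  x6=true,  x7=false,  x8=true

Try x5 = true.
Try x8 = true.
Try x1 = true.
Try x4 = true.
The clause (!x2) is unit, so x2 = false.
The clause (!x3) is unit, so x3 = false.
Try x6 = true.
The clause (!x7) is unit, so x7 = false.
This assignment satisfies each clause.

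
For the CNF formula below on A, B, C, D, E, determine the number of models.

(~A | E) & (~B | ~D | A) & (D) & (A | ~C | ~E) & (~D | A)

There are 2^5 = 32 truth assignments over (A, B, C, D, E).
Split on E. With E = 1, the clauses containing E are satisfied and ~E drops from the rest; 4 of the 2^4 = 16 assignments to the other variables satisfy what remains.
With E = 0, by the same count on the reduced clause set, 0 assignments work.
(One model: A=T, B=F, C=F, D=T, E=T.)
Total: 4 + 0 = 4.

4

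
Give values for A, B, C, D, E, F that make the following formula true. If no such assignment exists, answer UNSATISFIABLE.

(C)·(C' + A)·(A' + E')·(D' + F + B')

(C) alone gives C = 1.
(A) alone gives A = 1.
(E') alone gives E = 0.
Try D = 1.
Try F = 1.
Every clause is now satisfied; B is unconstrained.

A ↦ 1,  B ↦ 1,  C ↦ 1,  D ↦ 1,  E ↦ 0,  F ↦ 1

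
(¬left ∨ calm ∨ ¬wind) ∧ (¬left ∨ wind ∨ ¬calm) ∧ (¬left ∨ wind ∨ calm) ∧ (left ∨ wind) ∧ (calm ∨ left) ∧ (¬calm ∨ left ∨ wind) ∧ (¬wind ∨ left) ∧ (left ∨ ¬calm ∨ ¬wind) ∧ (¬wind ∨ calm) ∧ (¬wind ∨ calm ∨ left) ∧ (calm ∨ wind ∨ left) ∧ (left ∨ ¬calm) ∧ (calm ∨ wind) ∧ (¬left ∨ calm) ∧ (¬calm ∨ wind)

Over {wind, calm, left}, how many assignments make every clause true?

1

There are 2^3 = 8 truth assignments over (wind, calm, left).
Check each against the 15 clauses (columns in the order wind, calm, left):
  F F F  ✗ fails (left ∨ wind)
  F F T  ✗ fails (¬left ∨ wind ∨ calm)
  F T F  ✗ fails (left ∨ wind)
  F T T  ✗ fails (¬left ∨ wind ∨ ¬calm)
  T F F  ✗ fails (calm ∨ left)
  T F T  ✗ fails (¬left ∨ calm ∨ ¬wind)
  T T F  ✗ fails (¬wind ∨ left)
  T T T  ✓ satisfies all
1 of the 8 rows is a model.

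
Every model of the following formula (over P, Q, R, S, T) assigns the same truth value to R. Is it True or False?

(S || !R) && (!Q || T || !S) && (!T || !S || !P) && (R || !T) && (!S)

False

Suppose R = true.
Unit clause (S) forces S = true.
But (!S) is also a unit clause — contradiction.
So every satisfying assignment has R = False.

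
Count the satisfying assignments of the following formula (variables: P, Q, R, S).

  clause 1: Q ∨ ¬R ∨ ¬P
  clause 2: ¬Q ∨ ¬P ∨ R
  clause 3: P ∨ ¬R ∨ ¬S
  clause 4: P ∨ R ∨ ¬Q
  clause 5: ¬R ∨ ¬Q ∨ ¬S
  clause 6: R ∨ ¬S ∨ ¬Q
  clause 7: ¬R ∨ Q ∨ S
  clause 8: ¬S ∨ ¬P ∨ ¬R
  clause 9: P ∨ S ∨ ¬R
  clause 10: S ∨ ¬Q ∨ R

5

There are 2^4 = 16 truth assignments over (P, Q, R, S).
Check each against the 10 clauses (columns in the order P, Q, R, S):
  F F F F  ✓ satisfies all
  F F F T  ✓ satisfies all
  F F T F  ✗ fails (¬R ∨ Q ∨ S)
  F F T T  ✗ fails (P ∨ ¬R ∨ ¬S)
  F T F F  ✗ fails (P ∨ R ∨ ¬Q)
  F T F T  ✗ fails (P ∨ R ∨ ¬Q)
  F T T F  ✗ fails (P ∨ S ∨ ¬R)
  F T T T  ✗ fails (P ∨ ¬R ∨ ¬S)
  T F F F  ✓ satisfies all
  T F F T  ✓ satisfies all
  T F T F  ✗ fails (Q ∨ ¬R ∨ ¬P)
  T F T T  ✗ fails (Q ∨ ¬R ∨ ¬P)
  T T F F  ✗ fails (¬Q ∨ ¬P ∨ R)
  T T F T  ✗ fails (¬Q ∨ ¬P ∨ R)
  T T T F  ✓ satisfies all
  T T T T  ✗ fails (¬R ∨ ¬Q ∨ ¬S)
5 of the 16 rows are models.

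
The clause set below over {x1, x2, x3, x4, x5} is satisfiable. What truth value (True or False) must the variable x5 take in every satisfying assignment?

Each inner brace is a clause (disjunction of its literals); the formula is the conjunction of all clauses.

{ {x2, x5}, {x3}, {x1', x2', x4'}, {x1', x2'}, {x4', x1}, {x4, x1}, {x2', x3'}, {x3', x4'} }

True

Suppose x5 = 0.
From the singleton clause (x2), x2 = 1.
From the singleton clause (x3), x3 = 1.
But (x3') is also a unit clause — contradiction.
So every satisfying assignment has x5 = True.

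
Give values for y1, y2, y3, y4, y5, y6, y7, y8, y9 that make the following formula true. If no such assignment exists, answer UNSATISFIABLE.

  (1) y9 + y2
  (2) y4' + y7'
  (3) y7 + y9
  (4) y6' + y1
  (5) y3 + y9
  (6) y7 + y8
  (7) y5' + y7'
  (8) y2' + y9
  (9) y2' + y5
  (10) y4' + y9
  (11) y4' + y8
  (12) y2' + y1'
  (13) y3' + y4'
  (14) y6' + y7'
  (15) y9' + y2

Case y9 = 1:
From the singleton clause (y2), y2 = 1.
From the singleton clause (y5), y5 = 1.
From the singleton clause (y7'), y7 = 0.
From the singleton clause (y8), y8 = 1.
From the singleton clause (y1'), y1 = 0.
From the singleton clause (y6'), y6 = 0.
Case y3 = 0:
Every clause is now satisfied; y4 is unconstrained.

y1 ↦ 0, y2 ↦ 1, y3 ↦ 0, y4 ↦ 0, y5 ↦ 1, y6 ↦ 0, y7 ↦ 0, y8 ↦ 1, y9 ↦ 1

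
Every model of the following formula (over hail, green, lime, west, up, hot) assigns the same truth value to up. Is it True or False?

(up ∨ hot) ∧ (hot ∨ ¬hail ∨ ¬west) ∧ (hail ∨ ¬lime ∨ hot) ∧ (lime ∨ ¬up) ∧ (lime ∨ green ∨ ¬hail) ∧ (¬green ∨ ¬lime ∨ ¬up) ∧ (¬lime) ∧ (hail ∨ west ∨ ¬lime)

Suppose up = True.
The clause (lime) is unit, so lime = True.
Now (¬lime) is unsatisfied and unit — conflict.
So every satisfying assignment has up = False.

False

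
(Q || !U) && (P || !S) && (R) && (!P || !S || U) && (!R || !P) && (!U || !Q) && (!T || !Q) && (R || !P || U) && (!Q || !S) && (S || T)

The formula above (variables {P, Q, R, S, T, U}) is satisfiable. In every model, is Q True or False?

Suppose Q = true.
From the singleton clause (R), R = true.
From the singleton clause (!P), P = false.
From the singleton clause (!S), S = false.
From the singleton clause (!U), U = false.
From the singleton clause (!T), T = false.
But (T) is also a unit clause — contradiction.
So every satisfying assignment has Q = False.

False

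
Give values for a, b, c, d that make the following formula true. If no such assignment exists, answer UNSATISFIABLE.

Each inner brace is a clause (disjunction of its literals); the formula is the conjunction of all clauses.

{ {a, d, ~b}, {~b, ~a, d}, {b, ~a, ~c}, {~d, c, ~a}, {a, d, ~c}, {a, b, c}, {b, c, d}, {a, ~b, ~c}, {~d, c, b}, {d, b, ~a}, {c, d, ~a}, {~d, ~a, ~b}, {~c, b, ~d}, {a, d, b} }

a: 0; b: 1; c: 0; d: 1

Case a = 0:
Case d = 1:
Case b = 1:
The clause (~c) is unit, so c = 0.
This assignment satisfies each clause.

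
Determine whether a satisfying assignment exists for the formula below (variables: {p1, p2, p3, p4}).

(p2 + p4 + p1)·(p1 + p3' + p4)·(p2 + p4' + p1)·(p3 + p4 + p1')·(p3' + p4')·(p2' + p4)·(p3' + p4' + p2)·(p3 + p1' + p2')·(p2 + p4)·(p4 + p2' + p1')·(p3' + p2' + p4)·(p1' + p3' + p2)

Suppose p3 = 0.
Suppose p4 = 1.
Suppose p2 = 1.
The clause (p1') is unit, so p1 = 0.
Every clause now holds.
A satisfying assignment: p1=0; p2=1; p3=0; p4=1.

Satisfiable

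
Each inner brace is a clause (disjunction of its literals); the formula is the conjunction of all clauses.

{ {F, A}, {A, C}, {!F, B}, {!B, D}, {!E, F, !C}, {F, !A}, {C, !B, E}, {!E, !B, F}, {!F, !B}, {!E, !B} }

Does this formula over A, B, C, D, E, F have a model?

Try F = true.
The clause (B) is unit, so B = true.
Now (!B) is unsatisfied and unit — conflict.
So F must be the other value — set F = false.
The clause (A) is unit, so A = true.
Now (!A) is unsatisfied and unit — conflict.
Neither F = true nor F = false works.
No assignment satisfies every clause.

Unsatisfiable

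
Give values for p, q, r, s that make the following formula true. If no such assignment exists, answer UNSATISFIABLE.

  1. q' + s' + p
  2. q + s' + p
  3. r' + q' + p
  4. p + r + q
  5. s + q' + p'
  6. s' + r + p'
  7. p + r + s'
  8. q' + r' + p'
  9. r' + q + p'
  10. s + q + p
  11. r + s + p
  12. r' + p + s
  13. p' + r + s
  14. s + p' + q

Branch on q: set q = 0.
Branch on s: set s = 0.
The clause (p) is unit, so p = 1.
Now (p') is unsatisfied and unit — conflict.
Undo s and try s = 1.
The clause (p) is unit, so p = 1.
The clause (r) is unit, so r = 1.
Now (r') is unsatisfied and unit — conflict.
Either choice for s ends in contradiction.
Undo q and try q = 1.
Branch on s: set s = 0.
The clause (p') is unit, so p = 0.
The clause (r') is unit, so r = 0.
Now (r) is unsatisfied and unit — conflict.
Undo s and try s = 1.
The clause (p) is unit, so p = 1.
The clause (r) is unit, so r = 1.
Now (r') is unsatisfied and unit — conflict.
Either choice for s ends in contradiction.
Either choice for q ends in contradiction.

UNSATISFIABLE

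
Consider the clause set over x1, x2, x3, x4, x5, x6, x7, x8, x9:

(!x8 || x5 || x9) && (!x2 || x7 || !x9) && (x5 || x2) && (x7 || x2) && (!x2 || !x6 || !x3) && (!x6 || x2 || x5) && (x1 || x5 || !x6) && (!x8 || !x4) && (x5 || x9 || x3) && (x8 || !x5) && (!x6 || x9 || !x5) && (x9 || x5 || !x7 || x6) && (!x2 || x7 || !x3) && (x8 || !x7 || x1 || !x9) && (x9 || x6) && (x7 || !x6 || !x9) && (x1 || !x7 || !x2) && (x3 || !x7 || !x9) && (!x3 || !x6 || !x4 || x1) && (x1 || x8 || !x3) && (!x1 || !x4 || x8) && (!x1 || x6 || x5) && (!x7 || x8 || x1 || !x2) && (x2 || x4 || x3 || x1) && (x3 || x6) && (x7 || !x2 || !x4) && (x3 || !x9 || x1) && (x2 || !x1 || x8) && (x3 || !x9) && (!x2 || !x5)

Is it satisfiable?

Try x5 = true.
The clause (x8) is unit, so x8 = true.
The clause (!x4) is unit, so x4 = false.
The clause (!x2) is unit, so x2 = false.
The clause (x7) is unit, so x7 = true.
Try x6 = false.
The clause (x9) is unit, so x9 = true.
The clause (x3) is unit, so x3 = true.
All clauses hold; x1 can take either value.
A satisfying assignment: x1=false; x2=false; x3=true; x4=false; x5=true; x6=false; x7=true; x8=true; x9=true.

Yes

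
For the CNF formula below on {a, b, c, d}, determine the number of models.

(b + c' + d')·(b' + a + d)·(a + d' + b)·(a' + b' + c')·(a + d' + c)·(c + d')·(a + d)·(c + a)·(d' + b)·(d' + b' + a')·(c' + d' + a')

There are 2^4 = 16 truth assignments over (a, b, c, d).
Check each against the 11 clauses (columns in the order a, b, c, d):
  F F F F  ✗ fails (a + d)
  F F F T  ✗ fails (a + d' + b)
  F F T F  ✗ fails (a + d)
  F F T T  ✗ fails (b + c' + d')
  F T F F  ✗ fails (b' + a + d)
  F T F T  ✗ fails (a + d' + c)
  F T T F  ✗ fails (b' + a + d)
  F T T T  ✓ satisfies all
  T F F F  ✓ satisfies all
  T F F T  ✗ fails (c + d')
  T F T F  ✓ satisfies all
  T F T T  ✗ fails (b + c' + d')
  T T F F  ✓ satisfies all
  T T F T  ✗ fails (c + d')
  T T T F  ✗ fails (a' + b' + c')
  T T T T  ✗ fails (a' + b' + c')
4 of the 16 rows are models.

4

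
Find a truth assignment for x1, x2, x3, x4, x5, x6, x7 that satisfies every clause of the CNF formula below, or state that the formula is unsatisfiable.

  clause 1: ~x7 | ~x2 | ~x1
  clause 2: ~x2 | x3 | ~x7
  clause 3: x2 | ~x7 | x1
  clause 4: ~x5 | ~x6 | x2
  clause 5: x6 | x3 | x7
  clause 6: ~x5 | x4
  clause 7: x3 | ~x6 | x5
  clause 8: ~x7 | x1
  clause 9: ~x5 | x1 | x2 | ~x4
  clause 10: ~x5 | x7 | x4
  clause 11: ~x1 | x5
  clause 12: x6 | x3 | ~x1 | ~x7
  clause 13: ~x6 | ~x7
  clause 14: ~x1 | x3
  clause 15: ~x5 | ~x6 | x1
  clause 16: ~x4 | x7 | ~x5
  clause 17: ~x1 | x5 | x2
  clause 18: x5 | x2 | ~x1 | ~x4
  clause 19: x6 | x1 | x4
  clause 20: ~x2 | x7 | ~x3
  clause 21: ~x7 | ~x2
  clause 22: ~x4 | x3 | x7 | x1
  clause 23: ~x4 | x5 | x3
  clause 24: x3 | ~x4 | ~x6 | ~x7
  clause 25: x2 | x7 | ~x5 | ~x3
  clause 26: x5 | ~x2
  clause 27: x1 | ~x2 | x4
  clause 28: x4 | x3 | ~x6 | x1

Try x5 = 1.
Unit clause (x4) forces x4 = 1.
Unit clause (x7) forces x7 = 1.
Unit clause (x1) forces x1 = 1.
Unit clause (~x2) forces x2 = 0.
Unit clause (~x6) forces x6 = 0.
Unit clause (x3) forces x3 = 1.
All clauses are satisfied.

x1: 1; x2: 0; x3: 1; x4: 1; x5: 1; x6: 0; x7: 1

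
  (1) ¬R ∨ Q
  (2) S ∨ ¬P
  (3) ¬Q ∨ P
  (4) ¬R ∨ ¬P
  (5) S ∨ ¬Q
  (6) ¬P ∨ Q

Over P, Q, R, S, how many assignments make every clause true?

There are 2^4 = 16 truth assignments over (P, Q, R, S).
Check each against the 6 clauses (columns in the order P, Q, R, S):
  F F F F  ✓ satisfies all
  F F F T  ✓ satisfies all
  F F T F  ✗ fails (¬R ∨ Q)
  F F T T  ✗ fails (¬R ∨ Q)
  F T F F  ✗ fails (¬Q ∨ P)
  F T F T  ✗ fails (¬Q ∨ P)
  F T T F  ✗ fails (¬Q ∨ P)
  F T T T  ✗ fails (¬Q ∨ P)
  T F F F  ✗ fails (S ∨ ¬P)
  T F F T  ✗ fails (¬P ∨ Q)
  T F T F  ✗ fails (¬R ∨ Q)
  T F T T  ✗ fails (¬R ∨ Q)
  T T F F  ✗ fails (S ∨ ¬P)
  T T F T  ✓ satisfies all
  T T T F  ✗ fails (S ∨ ¬P)
  T T T T  ✗ fails (¬R ∨ ¬P)
3 of the 16 rows are models.

3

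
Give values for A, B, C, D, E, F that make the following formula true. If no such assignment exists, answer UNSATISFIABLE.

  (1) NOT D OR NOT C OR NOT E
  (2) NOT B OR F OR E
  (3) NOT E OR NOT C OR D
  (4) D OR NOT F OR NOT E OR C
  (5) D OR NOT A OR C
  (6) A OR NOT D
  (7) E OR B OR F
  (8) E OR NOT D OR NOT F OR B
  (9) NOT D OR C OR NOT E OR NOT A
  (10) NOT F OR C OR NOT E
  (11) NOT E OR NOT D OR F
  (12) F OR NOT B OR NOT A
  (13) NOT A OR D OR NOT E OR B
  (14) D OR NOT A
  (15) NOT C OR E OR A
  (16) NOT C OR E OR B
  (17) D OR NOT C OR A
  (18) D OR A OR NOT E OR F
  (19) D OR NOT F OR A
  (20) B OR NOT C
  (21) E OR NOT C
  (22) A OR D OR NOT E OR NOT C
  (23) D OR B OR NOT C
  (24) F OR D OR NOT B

Try A = true.
From the singleton clause (D), D = true.
Try C = false.
From the singleton clause (NOT E), E = false.
Try B = true.
From the singleton clause (F), F = true.
Every clause now holds.

A=true; B=true; C=false; D=true; E=false; F=true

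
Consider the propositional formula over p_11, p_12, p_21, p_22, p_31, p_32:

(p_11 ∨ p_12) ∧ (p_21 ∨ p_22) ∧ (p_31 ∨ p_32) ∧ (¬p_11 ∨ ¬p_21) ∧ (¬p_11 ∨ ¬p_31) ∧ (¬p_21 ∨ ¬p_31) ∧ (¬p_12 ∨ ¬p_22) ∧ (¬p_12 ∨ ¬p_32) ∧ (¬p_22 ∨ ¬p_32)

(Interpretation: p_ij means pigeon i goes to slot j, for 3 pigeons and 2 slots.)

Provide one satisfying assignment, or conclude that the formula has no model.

UNSATISFIABLE

Case p_11 = True:
(¬p_21) alone gives p_21 = False.
(p_22) alone gives p_22 = True.
(¬p_31) alone gives p_31 = False.
(p_32) alone gives p_32 = True.
Now (¬p_32) is unsatisfied and unit — conflict.
Backtrack on p_11: now try p_11 = False.
(p_12) alone gives p_12 = True.
(¬p_22) alone gives p_22 = False.
(p_21) alone gives p_21 = True.
(¬p_31) alone gives p_31 = False.
(p_32) alone gives p_32 = True.
Now (¬p_32) is unsatisfied and unit — conflict.
Either choice for p_11 ends in contradiction.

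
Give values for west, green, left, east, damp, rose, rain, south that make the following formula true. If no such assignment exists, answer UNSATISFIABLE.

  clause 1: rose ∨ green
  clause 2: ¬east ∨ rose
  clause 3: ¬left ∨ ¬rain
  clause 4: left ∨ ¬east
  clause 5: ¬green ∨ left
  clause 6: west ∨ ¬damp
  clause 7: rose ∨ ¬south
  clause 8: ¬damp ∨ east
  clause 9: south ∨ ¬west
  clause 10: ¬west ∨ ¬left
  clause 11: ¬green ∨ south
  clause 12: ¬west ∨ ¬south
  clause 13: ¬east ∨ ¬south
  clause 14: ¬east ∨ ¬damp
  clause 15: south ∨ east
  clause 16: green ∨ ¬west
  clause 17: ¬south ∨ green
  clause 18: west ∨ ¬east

Case rose = True:
Case left = True:
The clause (¬rain) is unit, so rain = False.
The clause (¬west) is unit, so west = False.
The clause (¬damp) is unit, so damp = False.
The clause (¬east) is unit, so east = False.
The clause (south) is unit, so south = True.
The clause (green) is unit, so green = True.
All clauses are satisfied.

west=False; green=True; left=True; east=False; damp=False; rose=True; rain=False; south=True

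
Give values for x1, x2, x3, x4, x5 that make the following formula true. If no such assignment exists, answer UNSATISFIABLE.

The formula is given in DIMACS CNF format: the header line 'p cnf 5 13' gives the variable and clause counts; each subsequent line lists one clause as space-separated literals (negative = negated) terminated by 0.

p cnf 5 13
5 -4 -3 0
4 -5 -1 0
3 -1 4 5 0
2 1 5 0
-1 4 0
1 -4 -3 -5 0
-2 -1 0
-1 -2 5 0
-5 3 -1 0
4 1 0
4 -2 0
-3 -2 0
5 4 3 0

Try x1 = True.
The clause (x4) is unit, so x4 = True.
The clause (¬x2) is unit, so x2 = False.
Try x5 = False.
The clause (¬x3) is unit, so x3 = False.
This assignment satisfies each clause.

x1=True, x2=False, x3=False, x4=True, x5=False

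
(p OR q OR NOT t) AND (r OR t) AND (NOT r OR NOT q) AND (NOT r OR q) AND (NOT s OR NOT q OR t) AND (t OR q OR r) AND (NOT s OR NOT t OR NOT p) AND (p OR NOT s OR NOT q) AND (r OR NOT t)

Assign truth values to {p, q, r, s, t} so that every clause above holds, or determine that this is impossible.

UNSATISFIABLE

Branch on r: set r = true.
From the singleton clause (NOT q), q = false.
But (q) is also a unit clause — contradiction.
That branch fails; take r = false instead.
From the singleton clause (t), t = true.
But (NOT t) is also a unit clause — contradiction.
Either choice for r ends in contradiction.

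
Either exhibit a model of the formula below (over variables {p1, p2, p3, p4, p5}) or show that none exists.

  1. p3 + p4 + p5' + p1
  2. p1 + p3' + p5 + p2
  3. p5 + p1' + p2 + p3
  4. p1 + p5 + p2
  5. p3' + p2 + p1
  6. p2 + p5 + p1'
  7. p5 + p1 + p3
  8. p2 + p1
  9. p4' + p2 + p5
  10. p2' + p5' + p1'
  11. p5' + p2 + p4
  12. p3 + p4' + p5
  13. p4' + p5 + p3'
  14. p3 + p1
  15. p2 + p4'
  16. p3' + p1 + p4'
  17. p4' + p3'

p1=1, p2=1, p3=0, p4=0, p5=0

Suppose p2 = 1.
Suppose p5 = 0.
Suppose p1 = 1.
Suppose p3 = 0.
(p4') alone gives p4 = 0.
All clauses are satisfied.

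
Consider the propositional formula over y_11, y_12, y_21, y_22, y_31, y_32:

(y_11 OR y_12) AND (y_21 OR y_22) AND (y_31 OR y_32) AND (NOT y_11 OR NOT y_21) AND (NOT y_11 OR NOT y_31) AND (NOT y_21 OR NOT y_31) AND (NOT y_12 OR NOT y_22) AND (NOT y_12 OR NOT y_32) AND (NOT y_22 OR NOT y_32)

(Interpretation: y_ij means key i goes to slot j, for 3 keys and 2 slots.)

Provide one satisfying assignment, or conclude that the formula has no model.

Suppose y_11 = true.
From the singleton clause (NOT y_21), y_21 = false.
From the singleton clause (y_22), y_22 = true.
From the singleton clause (NOT y_31), y_31 = false.
From the singleton clause (y_32), y_32 = true.
But (NOT y_32) is also a unit clause — contradiction.
That branch fails; take y_11 = false instead.
From the singleton clause (y_12), y_12 = true.
From the singleton clause (NOT y_22), y_22 = false.
From the singleton clause (y_21), y_21 = true.
From the singleton clause (NOT y_31), y_31 = false.
From the singleton clause (y_32), y_32 = true.
But (NOT y_32) is also a unit clause — contradiction.
Both values of y_11 lead to a conflict.

UNSATISFIABLE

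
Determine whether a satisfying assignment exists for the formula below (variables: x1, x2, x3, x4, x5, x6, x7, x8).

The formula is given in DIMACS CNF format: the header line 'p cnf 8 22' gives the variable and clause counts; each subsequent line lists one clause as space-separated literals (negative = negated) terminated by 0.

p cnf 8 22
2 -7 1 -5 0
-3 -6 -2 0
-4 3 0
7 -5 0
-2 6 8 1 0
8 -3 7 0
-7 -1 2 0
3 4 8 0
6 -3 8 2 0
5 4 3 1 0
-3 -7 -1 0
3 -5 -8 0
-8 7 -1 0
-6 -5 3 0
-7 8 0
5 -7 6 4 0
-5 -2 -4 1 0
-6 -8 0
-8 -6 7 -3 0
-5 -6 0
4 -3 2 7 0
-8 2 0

Yes, satisfiable

Try x4 = False.
Try x7 = False.
From the singleton clause (¬x5), x5 = False.
Try x8 = True.
From the singleton clause (¬x1), x1 = False.
From the singleton clause (x3), x3 = True.
From the singleton clause (¬x6), x6 = False.
From the singleton clause (x2), x2 = True.
All clauses are satisfied.
A satisfying assignment: x1 ↦ False; x2 ↦ True; x3 ↦ True; x4 ↦ False; x5 ↦ False; x6 ↦ False; x7 ↦ False; x8 ↦ True.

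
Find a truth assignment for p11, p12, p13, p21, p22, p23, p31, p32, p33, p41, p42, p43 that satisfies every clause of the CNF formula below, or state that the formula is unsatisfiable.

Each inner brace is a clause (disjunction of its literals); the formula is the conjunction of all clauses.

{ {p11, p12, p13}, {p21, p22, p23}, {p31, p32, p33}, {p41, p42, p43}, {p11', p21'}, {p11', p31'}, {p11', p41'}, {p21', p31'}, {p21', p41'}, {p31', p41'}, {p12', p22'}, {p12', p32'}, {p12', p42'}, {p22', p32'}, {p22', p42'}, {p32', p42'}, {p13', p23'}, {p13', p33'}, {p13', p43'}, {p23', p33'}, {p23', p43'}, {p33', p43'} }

Try p11 = 0.
Try p12 = 1.
From the singleton clause (p22'), p22 = 0.
From the singleton clause (p32'), p32 = 0.
From the singleton clause (p42'), p42 = 0.
Try p21 = 1.
From the singleton clause (p31'), p31 = 0.
From the singleton clause (p33), p33 = 1.
From the singleton clause (p41'), p41 = 0.
From the singleton clause (p43), p43 = 1.
Now (p43') is unsatisfied and unit — conflict.
Backtrack on p21: now try p21 = 0.
From the singleton clause (p23), p23 = 1.
From the singleton clause (p13'), p13 = 0.
From the singleton clause (p33'), p33 = 0.
From the singleton clause (p31), p31 = 1.
From the singleton clause (p41'), p41 = 0.
From the singleton clause (p43), p43 = 1.
Now (p43') is unsatisfied and unit — conflict.
Both values of p21 lead to a conflict.
Backtrack on p12: now try p12 = 0.
From the singleton clause (p13), p13 = 1.
From the singleton clause (p23'), p23 = 0.
From the singleton clause (p33'), p33 = 0.
From the singleton clause (p43'), p43 = 0.
Try p21 = 1.
From the singleton clause (p31'), p31 = 0.
From the singleton clause (p32), p32 = 1.
From the singleton clause (p41'), p41 = 0.
From the singleton clause (p42), p42 = 1.
Now (p42') is unsatisfied and unit — conflict.
Backtrack on p21: now try p21 = 0.
From the singleton clause (p22), p22 = 1.
From the singleton clause (p32'), p32 = 0.
From the singleton clause (p31), p31 = 1.
From the singleton clause (p41'), p41 = 0.
From the singleton clause (p42), p42 = 1.
Now (p42') is unsatisfied and unit — conflict.
Both values of p21 lead to a conflict.
Both values of p12 lead to a conflict.
Backtrack on p11: now try p11 = 1.
From the singleton clause (p21'), p21 = 0.
From the singleton clause (p31'), p31 = 0.
From the singleton clause (p41'), p41 = 0.
Try p22 = 1.
From the singleton clause (p12'), p12 = 0.
From the singleton clause (p32'), p32 = 0.
From the singleton clause (p33), p33 = 1.
From the singleton clause (p42'), p42 = 0.
From the singleton clause (p43), p43 = 1.
Now (p43') is unsatisfied and unit — conflict.
Backtrack on p22: now try p22 = 0.
From the singleton clause (p23), p23 = 1.
From the singleton clause (p13'), p13 = 0.
From the singleton clause (p33'), p33 = 0.
From the singleton clause (p32), p32 = 1.
From the singleton clause (p12'), p12 = 0.
From the singleton clause (p42'), p42 = 0.
From the singleton clause (p43), p43 = 1.
Now (p43') is unsatisfied and unit — conflict.
Both values of p22 lead to a conflict.
Both values of p11 lead to a conflict.

UNSATISFIABLE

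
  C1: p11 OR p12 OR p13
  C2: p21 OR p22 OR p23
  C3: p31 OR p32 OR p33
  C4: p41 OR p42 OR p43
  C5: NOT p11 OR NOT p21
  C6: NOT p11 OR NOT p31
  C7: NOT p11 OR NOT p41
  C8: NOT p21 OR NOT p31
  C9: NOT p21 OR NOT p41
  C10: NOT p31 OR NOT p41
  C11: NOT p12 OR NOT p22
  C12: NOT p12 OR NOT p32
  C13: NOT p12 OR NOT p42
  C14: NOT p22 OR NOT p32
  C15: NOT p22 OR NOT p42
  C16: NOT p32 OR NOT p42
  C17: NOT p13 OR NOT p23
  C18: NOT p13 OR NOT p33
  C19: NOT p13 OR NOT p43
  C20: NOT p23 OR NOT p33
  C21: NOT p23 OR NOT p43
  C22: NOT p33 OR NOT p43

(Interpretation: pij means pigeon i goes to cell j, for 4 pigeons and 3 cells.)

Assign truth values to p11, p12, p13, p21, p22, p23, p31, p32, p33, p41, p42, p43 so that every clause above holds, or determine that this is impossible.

Branch on p11: set p11 = false.
Branch on p12: set p12 = true.
Unit clause (NOT p22) forces p22 = false.
Unit clause (NOT p32) forces p32 = false.
Unit clause (NOT p42) forces p42 = false.
Branch on p21: set p21 = true.
Unit clause (NOT p31) forces p31 = false.
Unit clause (p33) forces p33 = true.
Unit clause (NOT p41) forces p41 = false.
Unit clause (p43) forces p43 = true.
That conflicts with the unit clause (NOT p43).
Undo p21 and try p21 = false.
Unit clause (p23) forces p23 = true.
Unit clause (NOT p13) forces p13 = false.
Unit clause (NOT p33) forces p33 = false.
Unit clause (p31) forces p31 = true.
Unit clause (NOT p41) forces p41 = false.
Unit clause (p43) forces p43 = true.
That conflicts with the unit clause (NOT p43).
Either choice for p21 ends in contradiction.
Undo p12 and try p12 = false.
Unit clause (p13) forces p13 = true.
Unit clause (NOT p23) forces p23 = false.
Unit clause (NOT p33) forces p33 = false.
Unit clause (NOT p43) forces p43 = false.
Branch on p21: set p21 = true.
Unit clause (NOT p31) forces p31 = false.
Unit clause (p32) forces p32 = true.
Unit clause (NOT p41) forces p41 = false.
Unit clause (p42) forces p42 = true.
That conflicts with the unit clause (NOT p42).
Undo p21 and try p21 = false.
Unit clause (p22) forces p22 = true.
Unit clause (NOT p32) forces p32 = false.
Unit clause (p31) forces p31 = true.
Unit clause (NOT p41) forces p41 = false.
Unit clause (p42) forces p42 = true.
That conflicts with the unit clause (NOT p42).
Either choice for p21 ends in contradiction.
Either choice for p12 ends in contradiction.
Undo p11 and try p11 = true.
Unit clause (NOT p21) forces p21 = false.
Unit clause (NOT p31) forces p31 = false.
Unit clause (NOT p41) forces p41 = false.
Branch on p22: set p22 = true.
Unit clause (NOT p12) forces p12 = false.
Unit clause (NOT p32) forces p32 = false.
Unit clause (p33) forces p33 = true.
Unit clause (NOT p42) forces p42 = false.
Unit clause (p43) forces p43 = true.
That conflicts with the unit clause (NOT p43).
Undo p22 and try p22 = false.
Unit clause (p23) forces p23 = true.
Unit clause (NOT p13) forces p13 = false.
Unit clause (NOT p33) forces p33 = false.
Unit clause (p32) forces p32 = true.
Unit clause (NOT p12) forces p12 = false.
Unit clause (NOT p42) forces p42 = false.
Unit clause (p43) forces p43 = true.
That conflicts with the unit clause (NOT p43).
Either choice for p22 ends in contradiction.
Either choice for p11 ends in contradiction.

UNSATISFIABLE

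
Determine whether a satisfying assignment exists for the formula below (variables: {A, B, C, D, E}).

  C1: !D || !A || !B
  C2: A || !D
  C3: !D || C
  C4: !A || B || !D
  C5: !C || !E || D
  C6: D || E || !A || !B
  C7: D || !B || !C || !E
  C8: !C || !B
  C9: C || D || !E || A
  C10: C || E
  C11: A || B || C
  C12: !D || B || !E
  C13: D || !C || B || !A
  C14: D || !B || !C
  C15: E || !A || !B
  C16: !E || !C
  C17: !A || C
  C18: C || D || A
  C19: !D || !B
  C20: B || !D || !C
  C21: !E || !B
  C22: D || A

No

Suppose A = true.
The clause (C) is unit, so C = true.
The clause (!B) is unit, so B = false.
The clause (!D) is unit, so D = false.
Now (D) is unsatisfied and unit — conflict.
Undo A and try A = false.
The clause (!D) is unit, so D = false.
Now (D) is unsatisfied and unit — conflict.
Both values of A lead to a conflict.
No assignment satisfies every clause.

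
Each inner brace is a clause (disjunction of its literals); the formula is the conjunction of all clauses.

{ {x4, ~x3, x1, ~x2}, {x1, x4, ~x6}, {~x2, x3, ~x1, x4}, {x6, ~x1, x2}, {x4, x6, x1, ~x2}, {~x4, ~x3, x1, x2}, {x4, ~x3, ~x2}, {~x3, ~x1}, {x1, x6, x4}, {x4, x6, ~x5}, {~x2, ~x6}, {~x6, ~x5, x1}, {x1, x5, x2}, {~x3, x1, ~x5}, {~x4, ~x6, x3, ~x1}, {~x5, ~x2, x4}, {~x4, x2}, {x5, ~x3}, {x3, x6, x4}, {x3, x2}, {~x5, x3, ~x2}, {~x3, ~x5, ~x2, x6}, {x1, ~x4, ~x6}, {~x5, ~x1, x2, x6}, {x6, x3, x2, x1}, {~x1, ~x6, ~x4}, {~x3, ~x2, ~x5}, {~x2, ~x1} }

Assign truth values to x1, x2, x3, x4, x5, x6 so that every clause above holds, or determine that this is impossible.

x1: 0,  x2: 1,  x3: 0,  x4: 1,  x5: 0,  x6: 0

Try x3 = 0.
(x2) alone gives x2 = 1.
(~x6) alone gives x6 = 0.
(x4) alone gives x4 = 1.
(~x5) alone gives x5 = 0.
(~x1) alone gives x1 = 0.
All clauses are satisfied.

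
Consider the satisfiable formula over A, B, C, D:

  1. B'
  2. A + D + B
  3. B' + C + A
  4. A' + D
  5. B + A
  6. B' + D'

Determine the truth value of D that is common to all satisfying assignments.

True

Suppose D = 0.
Unit clause (B') forces B = 0.
Unit clause (A) forces A = 1.
That conflicts with the unit clause (A').
So every satisfying assignment has D = True.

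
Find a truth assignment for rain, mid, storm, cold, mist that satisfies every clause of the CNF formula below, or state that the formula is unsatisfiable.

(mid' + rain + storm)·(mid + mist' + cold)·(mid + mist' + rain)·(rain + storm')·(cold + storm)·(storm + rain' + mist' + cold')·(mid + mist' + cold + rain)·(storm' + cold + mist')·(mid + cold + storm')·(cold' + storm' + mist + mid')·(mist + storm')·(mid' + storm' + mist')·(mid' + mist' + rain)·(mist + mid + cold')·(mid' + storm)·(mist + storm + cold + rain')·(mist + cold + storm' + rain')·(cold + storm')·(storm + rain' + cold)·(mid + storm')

UNSATISFIABLE

Suppose rain = 1.
Suppose cold = 1.
Suppose storm = 1.
The clause (mist) is unit, so mist = 1.
The clause (mid') is unit, so mid = 0.
That conflicts with the unit clause (mid).
Backtrack on storm: now try storm = 0.
The clause (mist') is unit, so mist = 0.
The clause (mid) is unit, so mid = 1.
That conflicts with the unit clause (mid').
Neither storm = 1 nor storm = 0 works.
Backtrack on cold: now try cold = 0.
The clause (storm) is unit, so storm = 1.
That conflicts with the unit clause (storm').
Neither cold = 1 nor cold = 0 works.
Backtrack on rain: now try rain = 0.
The clause (storm') is unit, so storm = 0.
The clause (mid') is unit, so mid = 0.
The clause (mist') is unit, so mist = 0.
The clause (cold) is unit, so cold = 1.
That conflicts with the unit clause (cold').
Neither rain = 1 nor rain = 0 works.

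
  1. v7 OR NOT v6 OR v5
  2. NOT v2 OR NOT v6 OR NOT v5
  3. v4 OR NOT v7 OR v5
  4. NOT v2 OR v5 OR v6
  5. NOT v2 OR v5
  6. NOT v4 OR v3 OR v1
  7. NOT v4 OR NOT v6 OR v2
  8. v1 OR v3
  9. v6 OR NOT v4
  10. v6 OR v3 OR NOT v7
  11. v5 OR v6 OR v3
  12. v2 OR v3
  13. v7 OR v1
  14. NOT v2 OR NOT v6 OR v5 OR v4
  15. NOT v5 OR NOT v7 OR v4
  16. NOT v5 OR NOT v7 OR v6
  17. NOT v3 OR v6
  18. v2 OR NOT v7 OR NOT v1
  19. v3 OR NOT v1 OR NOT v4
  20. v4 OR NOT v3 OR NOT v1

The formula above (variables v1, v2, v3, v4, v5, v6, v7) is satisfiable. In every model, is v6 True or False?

Suppose v6 = true.
Case v7 = true:
Case v2 = false:
Unit clause (NOT v4) forces v4 = false.
Unit clause (v5) forces v5 = true.
Now (NOT v5) is unsatisfied and unit — conflict.
So v2 must be the other value — set v2 = true.
Unit clause (NOT v5) forces v5 = false.
Now (v5) is unsatisfied and unit — conflict.
Neither v2 = true nor v2 = false works.
So v7 must be the other value — set v7 = false.
Unit clause (v5) forces v5 = true.
Unit clause (NOT v2) forces v2 = false.
Unit clause (NOT v4) forces v4 = false.
Unit clause (v3) forces v3 = true.
Unit clause (v1) forces v1 = true.
Now (NOT v1) is unsatisfied and unit — conflict.
Neither v7 = true nor v7 = false works.
So every satisfying assignment has v6 = False.

False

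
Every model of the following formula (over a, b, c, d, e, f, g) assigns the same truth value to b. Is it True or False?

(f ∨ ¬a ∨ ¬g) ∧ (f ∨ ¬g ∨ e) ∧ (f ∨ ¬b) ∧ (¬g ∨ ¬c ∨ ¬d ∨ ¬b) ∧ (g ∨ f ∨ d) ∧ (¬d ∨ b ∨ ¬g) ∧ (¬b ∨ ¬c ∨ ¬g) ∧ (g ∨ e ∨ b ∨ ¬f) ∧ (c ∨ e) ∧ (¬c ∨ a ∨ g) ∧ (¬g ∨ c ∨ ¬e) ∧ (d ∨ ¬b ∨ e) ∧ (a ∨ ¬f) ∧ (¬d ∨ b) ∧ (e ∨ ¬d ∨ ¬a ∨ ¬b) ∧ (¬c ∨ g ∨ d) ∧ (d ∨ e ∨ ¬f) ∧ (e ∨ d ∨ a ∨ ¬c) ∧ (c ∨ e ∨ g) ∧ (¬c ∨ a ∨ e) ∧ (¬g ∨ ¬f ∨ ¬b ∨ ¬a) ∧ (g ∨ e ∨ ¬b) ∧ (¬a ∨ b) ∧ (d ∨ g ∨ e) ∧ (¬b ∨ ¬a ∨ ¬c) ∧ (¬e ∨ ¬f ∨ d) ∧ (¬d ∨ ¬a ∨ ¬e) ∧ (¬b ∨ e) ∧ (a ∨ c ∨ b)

Suppose b = True.
(f) alone gives f = True.
(a) alone gives a = True.
(¬g) alone gives g = False.
(e) alone gives e = True.
(¬c) alone gives c = False.
(d) alone gives d = True.
Now (¬d) is unsatisfied and unit — conflict.
So every satisfying assignment has b = False.

False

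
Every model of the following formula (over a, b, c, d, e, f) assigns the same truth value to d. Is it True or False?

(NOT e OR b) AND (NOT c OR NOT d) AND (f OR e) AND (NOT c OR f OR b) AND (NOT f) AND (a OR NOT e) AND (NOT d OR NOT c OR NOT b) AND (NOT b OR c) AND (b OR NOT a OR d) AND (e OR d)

False

Suppose d = true.
From the singleton clause (NOT c), c = false.
From the singleton clause (NOT f), f = false.
From the singleton clause (e), e = true.
From the singleton clause (b), b = true.
That conflicts with the unit clause (NOT b).
So every satisfying assignment has d = False.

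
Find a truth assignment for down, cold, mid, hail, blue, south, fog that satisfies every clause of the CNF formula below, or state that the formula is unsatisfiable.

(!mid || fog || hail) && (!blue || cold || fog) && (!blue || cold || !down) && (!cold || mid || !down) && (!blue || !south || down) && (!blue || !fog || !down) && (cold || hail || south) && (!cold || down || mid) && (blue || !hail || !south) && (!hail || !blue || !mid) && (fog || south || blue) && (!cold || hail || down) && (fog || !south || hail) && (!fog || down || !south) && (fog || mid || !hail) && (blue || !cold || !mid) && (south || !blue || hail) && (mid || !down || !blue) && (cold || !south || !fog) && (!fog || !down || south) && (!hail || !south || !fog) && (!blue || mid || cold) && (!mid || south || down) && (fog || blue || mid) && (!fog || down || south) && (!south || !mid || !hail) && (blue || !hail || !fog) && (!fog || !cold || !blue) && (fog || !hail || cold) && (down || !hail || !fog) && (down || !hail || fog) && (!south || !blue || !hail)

UNSATISFIABLE

Case mid = false:
Case cold = false:
Unit clause (!blue) forces blue = false.
Unit clause (fog) forces fog = true.
Unit clause (!south) forces south = false.
Unit clause (hail) forces hail = true.
Now (!hail) is unsatisfied and unit — conflict.
That branch fails; take cold = true instead.
Unit clause (!down) forces down = false.
Now (down) is unsatisfied and unit — conflict.
Either choice for cold ends in contradiction.
That branch fails; take mid = true instead.
Case fog = true:
Case blue = false:
Unit clause (!cold) forces cold = false.
Unit clause (!south) forces south = false.
Unit clause (hail) forces hail = true.
Now (!hail) is unsatisfied and unit — conflict.
That branch fails; take blue = true instead.
Unit clause (!down) forces down = false.
Unit clause (!south) forces south = false.
Now (south) is unsatisfied and unit — conflict.
Either choice for blue ends in contradiction.
That branch fails; take fog = false instead.
Unit clause (hail) forces hail = true.
Unit clause (!blue) forces blue = false.
Unit clause (!south) forces south = false.
Now (south) is unsatisfied and unit — conflict.
Either choice for fog ends in contradiction.
Either choice for mid ends in contradiction.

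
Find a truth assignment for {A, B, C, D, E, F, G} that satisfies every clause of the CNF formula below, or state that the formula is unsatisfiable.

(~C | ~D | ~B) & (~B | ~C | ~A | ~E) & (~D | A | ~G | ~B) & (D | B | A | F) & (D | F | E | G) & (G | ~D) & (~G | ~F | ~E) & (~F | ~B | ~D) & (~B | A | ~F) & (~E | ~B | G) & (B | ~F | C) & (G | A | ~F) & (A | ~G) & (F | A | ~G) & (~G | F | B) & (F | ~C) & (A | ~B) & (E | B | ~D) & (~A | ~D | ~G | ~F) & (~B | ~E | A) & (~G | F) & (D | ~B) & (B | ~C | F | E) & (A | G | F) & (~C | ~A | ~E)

A ↦ 1; B ↦ 0; C ↦ 1; D ↦ 0; E ↦ 0; F ↦ 1; G ↦ 1

Branch on G: set G = 1.
Unit clause (A) forces A = 1.
Unit clause (F) forces F = 1.
Unit clause (~E) forces E = 0.
Unit clause (~D) forces D = 0.
Unit clause (~B) forces B = 0.
Unit clause (C) forces C = 1.
Every clause now holds.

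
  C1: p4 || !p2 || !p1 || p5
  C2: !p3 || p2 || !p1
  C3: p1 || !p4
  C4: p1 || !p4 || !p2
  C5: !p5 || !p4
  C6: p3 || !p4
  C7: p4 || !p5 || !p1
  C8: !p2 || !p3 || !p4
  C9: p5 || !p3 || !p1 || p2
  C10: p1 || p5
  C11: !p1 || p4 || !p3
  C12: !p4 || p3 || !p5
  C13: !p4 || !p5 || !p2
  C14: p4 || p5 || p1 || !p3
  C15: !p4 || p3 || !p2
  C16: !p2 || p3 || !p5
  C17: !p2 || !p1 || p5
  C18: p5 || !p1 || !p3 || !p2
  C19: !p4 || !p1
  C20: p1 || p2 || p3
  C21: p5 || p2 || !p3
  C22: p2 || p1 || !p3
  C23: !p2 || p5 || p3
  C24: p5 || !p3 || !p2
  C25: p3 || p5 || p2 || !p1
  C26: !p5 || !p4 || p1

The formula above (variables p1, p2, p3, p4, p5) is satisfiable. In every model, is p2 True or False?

Suppose p2 = false.
Branch on p3: set p3 = false.
(!p4) alone gives p4 = false.
(p1) alone gives p1 = true.
(!p5) alone gives p5 = false.
Now (p5) is unsatisfied and unit — conflict.
So p3 must be the other value — set p3 = true.
(!p1) alone gives p1 = false.
Now (p1) is unsatisfied and unit — conflict.
Neither p3 = true nor p3 = false works.
So every satisfying assignment has p2 = True.

True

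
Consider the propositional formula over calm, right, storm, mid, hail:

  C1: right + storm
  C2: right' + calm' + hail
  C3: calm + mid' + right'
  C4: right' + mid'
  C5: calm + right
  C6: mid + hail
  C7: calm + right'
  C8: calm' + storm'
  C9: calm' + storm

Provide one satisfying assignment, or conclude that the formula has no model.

UNSATISFIABLE

Suppose right = 1.
From the singleton clause (mid'), mid = 0.
From the singleton clause (hail), hail = 1.
From the singleton clause (calm), calm = 1.
From the singleton clause (storm'), storm = 0.
Now (storm) is unsatisfied and unit — conflict.
So right must be the other value — set right = 0.
From the singleton clause (storm), storm = 1.
From the singleton clause (calm), calm = 1.
Now (calm') is unsatisfied and unit — conflict.
Neither right = 1 nor right = 0 works.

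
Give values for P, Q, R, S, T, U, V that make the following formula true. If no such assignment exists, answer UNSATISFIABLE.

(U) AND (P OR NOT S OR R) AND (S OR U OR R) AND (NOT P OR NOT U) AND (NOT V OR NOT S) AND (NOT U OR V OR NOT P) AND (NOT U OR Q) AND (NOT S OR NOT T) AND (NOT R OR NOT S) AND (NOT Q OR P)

Unit clause (U) forces U = true.
Unit clause (NOT P) forces P = false.
Unit clause (Q) forces Q = true.
But (NOT Q) is also a unit clause — contradiction.

UNSATISFIABLE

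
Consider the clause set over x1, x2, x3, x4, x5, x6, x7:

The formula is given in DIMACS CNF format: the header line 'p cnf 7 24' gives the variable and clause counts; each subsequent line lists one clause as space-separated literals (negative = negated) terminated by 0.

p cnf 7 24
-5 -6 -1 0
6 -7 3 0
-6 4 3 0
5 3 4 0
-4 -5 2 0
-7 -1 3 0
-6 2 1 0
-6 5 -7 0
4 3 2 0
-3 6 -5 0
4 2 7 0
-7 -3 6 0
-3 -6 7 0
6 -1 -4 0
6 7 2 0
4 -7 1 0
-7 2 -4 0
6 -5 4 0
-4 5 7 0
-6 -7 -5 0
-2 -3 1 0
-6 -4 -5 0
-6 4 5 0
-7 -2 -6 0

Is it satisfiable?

Suppose x5 = False.
Suppose x3 = True.
Suppose x6 = False.
Unit clause (¬x7) forces x7 = False.
Unit clause (x2) forces x2 = True.
Unit clause (¬x4) forces x4 = False.
Unit clause (x1) forces x1 = True.
All clauses are satisfied.
A satisfying assignment: x1=True; x2=True; x3=True; x4=False; x5=False; x6=False; x7=False.

Yes, satisfiable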